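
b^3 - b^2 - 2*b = b*(b - 2)*(b + 1)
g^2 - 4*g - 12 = (g - 6)*(g + 2)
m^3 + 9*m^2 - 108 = (m - 3)*(m + 6)^2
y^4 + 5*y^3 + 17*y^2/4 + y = y*(y + 1/2)^2*(y + 4)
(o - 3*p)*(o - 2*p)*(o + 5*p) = o^3 - 19*o*p^2 + 30*p^3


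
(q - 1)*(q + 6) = q^2 + 5*q - 6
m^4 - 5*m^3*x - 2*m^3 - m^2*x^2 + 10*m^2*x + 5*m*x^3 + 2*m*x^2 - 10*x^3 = (m - 2)*(m - 5*x)*(m - x)*(m + x)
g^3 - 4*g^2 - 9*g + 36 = (g - 4)*(g - 3)*(g + 3)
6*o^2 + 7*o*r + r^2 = (o + r)*(6*o + r)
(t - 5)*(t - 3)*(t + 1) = t^3 - 7*t^2 + 7*t + 15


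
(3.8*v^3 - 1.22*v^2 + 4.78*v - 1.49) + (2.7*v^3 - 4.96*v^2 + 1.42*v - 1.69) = 6.5*v^3 - 6.18*v^2 + 6.2*v - 3.18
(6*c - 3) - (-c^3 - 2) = c^3 + 6*c - 1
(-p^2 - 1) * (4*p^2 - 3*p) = -4*p^4 + 3*p^3 - 4*p^2 + 3*p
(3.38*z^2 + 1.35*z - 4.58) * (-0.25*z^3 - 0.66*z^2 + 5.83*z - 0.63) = -0.845*z^5 - 2.5683*z^4 + 19.9594*z^3 + 8.7639*z^2 - 27.5519*z + 2.8854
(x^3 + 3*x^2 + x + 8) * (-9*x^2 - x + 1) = -9*x^5 - 28*x^4 - 11*x^3 - 70*x^2 - 7*x + 8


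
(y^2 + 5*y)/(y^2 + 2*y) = (y + 5)/(y + 2)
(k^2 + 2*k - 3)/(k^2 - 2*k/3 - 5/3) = 3*(-k^2 - 2*k + 3)/(-3*k^2 + 2*k + 5)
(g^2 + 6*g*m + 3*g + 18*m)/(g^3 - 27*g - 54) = (g + 6*m)/(g^2 - 3*g - 18)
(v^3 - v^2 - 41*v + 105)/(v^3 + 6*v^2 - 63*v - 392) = (v^2 - 8*v + 15)/(v^2 - v - 56)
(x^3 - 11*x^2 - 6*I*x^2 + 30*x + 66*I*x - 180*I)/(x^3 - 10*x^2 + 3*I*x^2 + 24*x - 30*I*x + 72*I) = (x^2 - x*(5 + 6*I) + 30*I)/(x^2 + x*(-4 + 3*I) - 12*I)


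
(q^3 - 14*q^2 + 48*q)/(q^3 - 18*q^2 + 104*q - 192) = q/(q - 4)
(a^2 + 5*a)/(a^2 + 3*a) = (a + 5)/(a + 3)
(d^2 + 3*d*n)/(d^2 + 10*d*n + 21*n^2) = d/(d + 7*n)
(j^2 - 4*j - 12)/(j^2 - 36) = (j + 2)/(j + 6)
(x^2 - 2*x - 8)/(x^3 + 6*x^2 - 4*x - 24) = (x - 4)/(x^2 + 4*x - 12)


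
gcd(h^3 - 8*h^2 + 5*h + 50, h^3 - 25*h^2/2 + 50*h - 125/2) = h^2 - 10*h + 25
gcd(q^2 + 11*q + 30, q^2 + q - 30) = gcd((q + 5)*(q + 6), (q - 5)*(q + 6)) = q + 6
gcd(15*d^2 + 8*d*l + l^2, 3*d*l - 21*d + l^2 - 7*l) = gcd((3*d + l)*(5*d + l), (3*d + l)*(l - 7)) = 3*d + l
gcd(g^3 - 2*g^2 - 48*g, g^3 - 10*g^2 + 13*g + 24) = g - 8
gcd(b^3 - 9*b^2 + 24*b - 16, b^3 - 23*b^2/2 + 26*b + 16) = b - 4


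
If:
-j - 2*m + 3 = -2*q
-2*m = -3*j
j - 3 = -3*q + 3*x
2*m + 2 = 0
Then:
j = -2/3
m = -1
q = -17/6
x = -73/18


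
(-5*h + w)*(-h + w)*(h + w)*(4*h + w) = 20*h^4 + h^3*w - 21*h^2*w^2 - h*w^3 + w^4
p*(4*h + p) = 4*h*p + p^2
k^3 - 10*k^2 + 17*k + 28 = (k - 7)*(k - 4)*(k + 1)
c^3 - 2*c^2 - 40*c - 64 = (c - 8)*(c + 2)*(c + 4)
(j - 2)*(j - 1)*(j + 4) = j^3 + j^2 - 10*j + 8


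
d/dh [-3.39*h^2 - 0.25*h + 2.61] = -6.78*h - 0.25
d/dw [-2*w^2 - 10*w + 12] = -4*w - 10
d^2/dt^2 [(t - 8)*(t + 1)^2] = 6*t - 12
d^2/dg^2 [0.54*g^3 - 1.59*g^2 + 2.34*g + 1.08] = 3.24*g - 3.18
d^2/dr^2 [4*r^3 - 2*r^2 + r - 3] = 24*r - 4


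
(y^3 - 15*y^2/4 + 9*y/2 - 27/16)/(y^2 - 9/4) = (8*y^2 - 18*y + 9)/(4*(2*y + 3))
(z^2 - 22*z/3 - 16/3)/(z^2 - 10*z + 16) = (z + 2/3)/(z - 2)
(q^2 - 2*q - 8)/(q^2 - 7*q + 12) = (q + 2)/(q - 3)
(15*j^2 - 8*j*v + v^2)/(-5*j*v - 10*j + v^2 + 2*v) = (-3*j + v)/(v + 2)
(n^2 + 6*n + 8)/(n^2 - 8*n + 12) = (n^2 + 6*n + 8)/(n^2 - 8*n + 12)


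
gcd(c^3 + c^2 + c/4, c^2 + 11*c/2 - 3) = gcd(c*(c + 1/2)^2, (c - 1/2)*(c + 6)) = 1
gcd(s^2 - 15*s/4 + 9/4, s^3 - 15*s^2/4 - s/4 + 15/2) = s - 3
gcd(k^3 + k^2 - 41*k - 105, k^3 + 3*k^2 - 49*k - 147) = k^2 - 4*k - 21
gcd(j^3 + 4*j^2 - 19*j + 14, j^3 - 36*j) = 1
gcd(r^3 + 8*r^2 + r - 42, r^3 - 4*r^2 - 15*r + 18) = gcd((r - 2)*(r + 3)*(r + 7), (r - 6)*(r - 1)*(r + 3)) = r + 3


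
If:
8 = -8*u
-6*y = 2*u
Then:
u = -1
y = 1/3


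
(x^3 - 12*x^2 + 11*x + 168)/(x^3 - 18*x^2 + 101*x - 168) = (x + 3)/(x - 3)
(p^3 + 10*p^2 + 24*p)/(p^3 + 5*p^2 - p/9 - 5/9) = 9*p*(p^2 + 10*p + 24)/(9*p^3 + 45*p^2 - p - 5)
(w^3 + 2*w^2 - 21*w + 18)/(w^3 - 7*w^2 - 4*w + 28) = (w^3 + 2*w^2 - 21*w + 18)/(w^3 - 7*w^2 - 4*w + 28)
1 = 1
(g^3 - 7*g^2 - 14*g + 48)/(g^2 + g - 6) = g - 8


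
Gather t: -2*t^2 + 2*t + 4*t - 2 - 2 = -2*t^2 + 6*t - 4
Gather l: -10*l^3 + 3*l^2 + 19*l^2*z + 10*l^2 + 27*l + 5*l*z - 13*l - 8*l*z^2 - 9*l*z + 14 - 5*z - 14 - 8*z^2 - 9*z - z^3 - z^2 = -10*l^3 + l^2*(19*z + 13) + l*(-8*z^2 - 4*z + 14) - z^3 - 9*z^2 - 14*z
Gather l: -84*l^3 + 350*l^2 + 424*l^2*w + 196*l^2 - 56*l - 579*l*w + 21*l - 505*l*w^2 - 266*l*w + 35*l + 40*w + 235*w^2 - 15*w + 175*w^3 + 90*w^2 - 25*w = -84*l^3 + l^2*(424*w + 546) + l*(-505*w^2 - 845*w) + 175*w^3 + 325*w^2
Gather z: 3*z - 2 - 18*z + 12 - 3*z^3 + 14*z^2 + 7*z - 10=-3*z^3 + 14*z^2 - 8*z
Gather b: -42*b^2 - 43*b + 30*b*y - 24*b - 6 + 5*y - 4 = -42*b^2 + b*(30*y - 67) + 5*y - 10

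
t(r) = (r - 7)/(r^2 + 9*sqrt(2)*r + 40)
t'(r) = (-2*r - 9*sqrt(2))*(r - 7)/(r^2 + 9*sqrt(2)*r + 40)^2 + 1/(r^2 + 9*sqrt(2)*r + 40) = (r^2 + 9*sqrt(2)*r - (r - 7)*(2*r + 9*sqrt(2)) + 40)/(r^2 + 9*sqrt(2)*r + 40)^2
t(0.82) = -0.12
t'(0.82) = 0.05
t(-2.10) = -0.51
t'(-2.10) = 0.30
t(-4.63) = -4.64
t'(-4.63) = 6.82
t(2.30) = -0.06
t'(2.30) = 0.03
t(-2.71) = -0.76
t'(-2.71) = 0.51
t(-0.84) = -0.26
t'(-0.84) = 0.13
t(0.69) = -0.13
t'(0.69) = 0.06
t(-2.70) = -0.75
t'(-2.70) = 0.50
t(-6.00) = 35.37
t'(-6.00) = 67.33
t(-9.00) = -2.48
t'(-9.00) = -1.87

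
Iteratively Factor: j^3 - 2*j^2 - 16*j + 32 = (j + 4)*(j^2 - 6*j + 8) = (j - 4)*(j + 4)*(j - 2)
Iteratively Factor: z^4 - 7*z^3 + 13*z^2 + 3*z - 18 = (z - 3)*(z^3 - 4*z^2 + z + 6) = (z - 3)*(z - 2)*(z^2 - 2*z - 3) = (z - 3)^2*(z - 2)*(z + 1)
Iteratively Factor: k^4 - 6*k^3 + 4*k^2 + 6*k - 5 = (k + 1)*(k^3 - 7*k^2 + 11*k - 5) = (k - 5)*(k + 1)*(k^2 - 2*k + 1) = (k - 5)*(k - 1)*(k + 1)*(k - 1)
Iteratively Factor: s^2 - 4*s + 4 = (s - 2)*(s - 2)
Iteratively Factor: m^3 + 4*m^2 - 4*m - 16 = (m + 4)*(m^2 - 4) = (m + 2)*(m + 4)*(m - 2)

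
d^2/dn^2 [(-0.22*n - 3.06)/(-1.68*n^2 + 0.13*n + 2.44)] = ((-2.2176*n - 10.2244)*(-1.68*n^2 + 0.13*n + 2.44) - (0.22*n + 3.06)*(3.36*n - 0.13)*(6.72*n - 0.26))/(-1.68*n^2 + 0.13*n + 2.44)^3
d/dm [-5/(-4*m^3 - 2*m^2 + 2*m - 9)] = 10*(-6*m^2 - 2*m + 1)/(4*m^3 + 2*m^2 - 2*m + 9)^2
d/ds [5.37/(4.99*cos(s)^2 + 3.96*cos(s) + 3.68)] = (53.5926*cos(s) + 21.2652)*sin(s)/(4.99*cos(s)^2 + 3.96*cos(s) + 3.68)^2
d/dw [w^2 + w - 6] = 2*w + 1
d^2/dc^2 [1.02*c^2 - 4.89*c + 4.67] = 2.04000000000000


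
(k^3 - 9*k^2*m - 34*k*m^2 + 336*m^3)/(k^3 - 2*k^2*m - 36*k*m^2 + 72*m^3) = (k^2 - 15*k*m + 56*m^2)/(k^2 - 8*k*m + 12*m^2)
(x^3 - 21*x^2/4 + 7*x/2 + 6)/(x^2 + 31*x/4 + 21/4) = (x^2 - 6*x + 8)/(x + 7)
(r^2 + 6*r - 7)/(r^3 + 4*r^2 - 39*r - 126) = (r - 1)/(r^2 - 3*r - 18)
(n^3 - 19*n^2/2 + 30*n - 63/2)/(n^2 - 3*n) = n - 13/2 + 21/(2*n)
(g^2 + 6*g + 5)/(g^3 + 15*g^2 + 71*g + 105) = (g + 1)/(g^2 + 10*g + 21)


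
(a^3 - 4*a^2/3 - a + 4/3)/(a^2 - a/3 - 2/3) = (3*a^2 - a - 4)/(3*a + 2)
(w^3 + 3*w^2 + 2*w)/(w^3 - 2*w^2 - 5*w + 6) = w*(w + 1)/(w^2 - 4*w + 3)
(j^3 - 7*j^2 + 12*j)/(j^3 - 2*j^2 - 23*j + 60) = j/(j + 5)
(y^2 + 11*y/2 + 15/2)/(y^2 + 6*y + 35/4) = 2*(y + 3)/(2*y + 7)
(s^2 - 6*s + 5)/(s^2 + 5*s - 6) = (s - 5)/(s + 6)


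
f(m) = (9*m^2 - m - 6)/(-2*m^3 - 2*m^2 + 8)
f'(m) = (18*m - 1)/(-2*m^3 - 2*m^2 + 8) + (6*m^2 + 4*m)*(9*m^2 - m - 6)/(-2*m^3 - 2*m^2 + 8)^2 = (-m*(3*m + 2)*(-9*m^2 + m + 6) + (1 - 18*m)*(m^3 + m^2 - 4))/(2*(m^3 + m^2 - 4)^2)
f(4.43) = -0.81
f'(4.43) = 0.15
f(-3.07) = 1.74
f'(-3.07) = 0.44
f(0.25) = -0.73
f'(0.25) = 0.32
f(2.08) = -1.65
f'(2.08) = 1.09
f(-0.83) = 0.13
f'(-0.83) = -2.04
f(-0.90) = 0.28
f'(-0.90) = -2.15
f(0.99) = 0.45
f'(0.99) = 5.18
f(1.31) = 113.59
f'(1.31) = 24956.60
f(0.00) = -0.75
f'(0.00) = -0.12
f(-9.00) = 0.56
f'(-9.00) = 0.07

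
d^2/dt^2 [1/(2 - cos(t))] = (cos(t)^2 + 2*cos(t) - 2)/(cos(t) - 2)^3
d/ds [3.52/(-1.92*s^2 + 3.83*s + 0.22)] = (13.5168*s - 13.4816)/(-1.92*s^2 + 3.83*s + 0.22)^2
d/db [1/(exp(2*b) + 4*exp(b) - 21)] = 2*(-exp(b) - 2)*exp(b)/(exp(2*b) + 4*exp(b) - 21)^2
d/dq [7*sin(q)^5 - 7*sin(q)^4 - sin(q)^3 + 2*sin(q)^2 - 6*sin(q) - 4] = (35*sin(q)^4 - 28*sin(q)^3 - 3*sin(q)^2 + 4*sin(q) - 6)*cos(q)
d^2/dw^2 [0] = 0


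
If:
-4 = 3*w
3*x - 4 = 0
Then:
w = -4/3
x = 4/3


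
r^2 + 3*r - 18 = (r - 3)*(r + 6)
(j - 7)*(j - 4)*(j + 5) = j^3 - 6*j^2 - 27*j + 140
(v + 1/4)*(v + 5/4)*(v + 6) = v^3 + 15*v^2/2 + 149*v/16 + 15/8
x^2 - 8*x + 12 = (x - 6)*(x - 2)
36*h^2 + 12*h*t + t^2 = (6*h + t)^2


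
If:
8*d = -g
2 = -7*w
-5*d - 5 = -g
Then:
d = -5/13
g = 40/13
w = -2/7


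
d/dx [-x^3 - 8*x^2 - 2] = x*(-3*x - 16)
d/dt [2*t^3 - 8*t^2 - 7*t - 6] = 6*t^2 - 16*t - 7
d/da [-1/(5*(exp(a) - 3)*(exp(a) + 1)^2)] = (3*exp(a) - 5)*exp(a)/(5*(exp(a) - 3)^2*(exp(a) + 1)^3)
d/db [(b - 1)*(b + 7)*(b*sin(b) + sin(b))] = (b - 1)*(b + 1)*sin(b) + (b - 1)*(b + 7)*(b*cos(b) + sqrt(2)*sin(b + pi/4)) + (b + 1)*(b + 7)*sin(b)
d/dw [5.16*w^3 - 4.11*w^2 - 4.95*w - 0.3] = 15.48*w^2 - 8.22*w - 4.95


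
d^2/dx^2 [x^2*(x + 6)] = 6*x + 12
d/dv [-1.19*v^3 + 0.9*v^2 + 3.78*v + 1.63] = -3.57*v^2 + 1.8*v + 3.78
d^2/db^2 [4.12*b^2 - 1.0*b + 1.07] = 8.24000000000000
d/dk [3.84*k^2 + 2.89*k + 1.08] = 7.68*k + 2.89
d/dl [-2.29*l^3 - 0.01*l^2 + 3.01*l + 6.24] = -6.87*l^2 - 0.02*l + 3.01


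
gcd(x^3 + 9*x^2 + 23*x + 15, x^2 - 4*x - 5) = x + 1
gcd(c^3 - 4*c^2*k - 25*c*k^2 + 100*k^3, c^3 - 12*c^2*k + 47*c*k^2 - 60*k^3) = c^2 - 9*c*k + 20*k^2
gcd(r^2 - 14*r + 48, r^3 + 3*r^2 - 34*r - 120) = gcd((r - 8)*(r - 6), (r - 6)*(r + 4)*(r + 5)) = r - 6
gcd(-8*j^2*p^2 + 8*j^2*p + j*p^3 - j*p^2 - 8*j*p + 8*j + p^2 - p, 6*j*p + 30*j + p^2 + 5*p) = 1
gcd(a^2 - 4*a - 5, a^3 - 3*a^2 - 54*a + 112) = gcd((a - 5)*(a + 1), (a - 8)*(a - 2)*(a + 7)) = 1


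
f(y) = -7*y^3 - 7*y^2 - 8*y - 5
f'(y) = -21*y^2 - 14*y - 8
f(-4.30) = 456.52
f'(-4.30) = -336.09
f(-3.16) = 171.26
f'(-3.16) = -173.46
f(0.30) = -8.22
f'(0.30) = -14.09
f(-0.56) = -1.49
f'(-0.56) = -6.75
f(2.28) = -142.60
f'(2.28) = -149.09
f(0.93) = -24.12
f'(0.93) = -39.18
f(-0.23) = -3.45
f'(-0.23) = -5.89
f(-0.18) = -3.75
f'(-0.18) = -6.16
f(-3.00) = 145.00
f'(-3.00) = -155.00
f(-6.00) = 1303.00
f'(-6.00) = -680.00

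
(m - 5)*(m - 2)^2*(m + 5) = m^4 - 4*m^3 - 21*m^2 + 100*m - 100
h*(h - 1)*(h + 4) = h^3 + 3*h^2 - 4*h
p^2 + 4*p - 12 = (p - 2)*(p + 6)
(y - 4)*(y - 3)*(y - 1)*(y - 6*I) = y^4 - 8*y^3 - 6*I*y^3 + 19*y^2 + 48*I*y^2 - 12*y - 114*I*y + 72*I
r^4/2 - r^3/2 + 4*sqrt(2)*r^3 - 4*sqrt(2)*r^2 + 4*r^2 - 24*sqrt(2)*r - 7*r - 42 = (r/2 + 1)*(r - 3)*(r + sqrt(2))*(r + 7*sqrt(2))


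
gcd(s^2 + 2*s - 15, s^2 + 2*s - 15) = s^2 + 2*s - 15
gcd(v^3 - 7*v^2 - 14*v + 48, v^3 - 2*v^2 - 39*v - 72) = v^2 - 5*v - 24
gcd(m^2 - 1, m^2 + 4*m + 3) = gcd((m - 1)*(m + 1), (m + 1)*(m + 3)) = m + 1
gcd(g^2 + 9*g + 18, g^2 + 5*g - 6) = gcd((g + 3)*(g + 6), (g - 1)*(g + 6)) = g + 6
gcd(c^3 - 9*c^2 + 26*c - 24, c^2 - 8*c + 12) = c - 2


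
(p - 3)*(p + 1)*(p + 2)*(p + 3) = p^4 + 3*p^3 - 7*p^2 - 27*p - 18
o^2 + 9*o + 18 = (o + 3)*(o + 6)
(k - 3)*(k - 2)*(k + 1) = k^3 - 4*k^2 + k + 6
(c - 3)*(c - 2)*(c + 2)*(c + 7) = c^4 + 4*c^3 - 25*c^2 - 16*c + 84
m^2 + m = m*(m + 1)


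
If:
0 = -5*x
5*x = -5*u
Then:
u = 0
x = 0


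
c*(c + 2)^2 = c^3 + 4*c^2 + 4*c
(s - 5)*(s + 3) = s^2 - 2*s - 15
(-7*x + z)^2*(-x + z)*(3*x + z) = -147*x^4 + 140*x^3*z + 18*x^2*z^2 - 12*x*z^3 + z^4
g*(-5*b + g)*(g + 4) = -5*b*g^2 - 20*b*g + g^3 + 4*g^2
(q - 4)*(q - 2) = q^2 - 6*q + 8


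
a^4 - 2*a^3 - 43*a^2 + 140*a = a*(a - 5)*(a - 4)*(a + 7)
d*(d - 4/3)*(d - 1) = d^3 - 7*d^2/3 + 4*d/3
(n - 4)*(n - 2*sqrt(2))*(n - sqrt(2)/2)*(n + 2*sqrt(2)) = n^4 - 4*n^3 - sqrt(2)*n^3/2 - 8*n^2 + 2*sqrt(2)*n^2 + 4*sqrt(2)*n + 32*n - 16*sqrt(2)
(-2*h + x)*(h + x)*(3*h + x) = -6*h^3 - 5*h^2*x + 2*h*x^2 + x^3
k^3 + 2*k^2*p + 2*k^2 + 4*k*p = k*(k + 2)*(k + 2*p)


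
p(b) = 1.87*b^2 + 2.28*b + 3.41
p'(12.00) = 47.16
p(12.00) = 300.05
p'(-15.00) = -53.82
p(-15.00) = 389.96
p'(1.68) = 8.56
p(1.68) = 12.52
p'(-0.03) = 2.17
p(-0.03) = 3.34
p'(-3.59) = -11.15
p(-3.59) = 19.33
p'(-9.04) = -31.53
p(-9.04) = 135.62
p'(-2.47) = -6.96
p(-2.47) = 9.19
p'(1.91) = 9.42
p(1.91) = 14.59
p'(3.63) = 15.86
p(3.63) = 36.33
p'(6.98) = 28.39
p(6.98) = 110.43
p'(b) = 3.74*b + 2.28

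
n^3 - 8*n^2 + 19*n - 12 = (n - 4)*(n - 3)*(n - 1)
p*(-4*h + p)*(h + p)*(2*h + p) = -8*h^3*p - 10*h^2*p^2 - h*p^3 + p^4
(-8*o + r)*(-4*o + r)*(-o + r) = -32*o^3 + 44*o^2*r - 13*o*r^2 + r^3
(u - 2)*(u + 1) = u^2 - u - 2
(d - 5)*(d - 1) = d^2 - 6*d + 5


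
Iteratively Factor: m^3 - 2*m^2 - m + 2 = (m - 2)*(m^2 - 1) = (m - 2)*(m - 1)*(m + 1)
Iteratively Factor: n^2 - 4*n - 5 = (n - 5)*(n + 1)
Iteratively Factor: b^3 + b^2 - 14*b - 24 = (b + 2)*(b^2 - b - 12) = (b + 2)*(b + 3)*(b - 4)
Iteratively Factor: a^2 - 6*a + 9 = (a - 3)*(a - 3)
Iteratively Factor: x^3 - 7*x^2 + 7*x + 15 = (x - 3)*(x^2 - 4*x - 5) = (x - 3)*(x + 1)*(x - 5)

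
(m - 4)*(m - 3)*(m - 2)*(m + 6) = m^4 - 3*m^3 - 28*m^2 + 132*m - 144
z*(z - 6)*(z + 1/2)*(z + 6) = z^4 + z^3/2 - 36*z^2 - 18*z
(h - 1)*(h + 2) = h^2 + h - 2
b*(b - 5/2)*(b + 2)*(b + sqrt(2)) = b^4 - b^3/2 + sqrt(2)*b^3 - 5*b^2 - sqrt(2)*b^2/2 - 5*sqrt(2)*b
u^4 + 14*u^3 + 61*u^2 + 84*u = u*(u + 3)*(u + 4)*(u + 7)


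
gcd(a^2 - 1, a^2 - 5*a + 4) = a - 1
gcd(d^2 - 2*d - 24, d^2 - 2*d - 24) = d^2 - 2*d - 24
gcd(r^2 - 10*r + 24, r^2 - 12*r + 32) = r - 4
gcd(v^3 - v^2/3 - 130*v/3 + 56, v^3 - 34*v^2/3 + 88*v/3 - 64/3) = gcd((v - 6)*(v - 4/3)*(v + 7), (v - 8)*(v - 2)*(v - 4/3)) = v - 4/3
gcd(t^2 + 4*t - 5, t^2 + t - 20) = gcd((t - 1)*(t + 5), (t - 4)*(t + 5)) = t + 5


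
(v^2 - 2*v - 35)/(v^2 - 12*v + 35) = (v + 5)/(v - 5)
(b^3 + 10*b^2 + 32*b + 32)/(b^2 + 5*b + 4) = (b^2 + 6*b + 8)/(b + 1)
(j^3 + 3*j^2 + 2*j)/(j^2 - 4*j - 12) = j*(j + 1)/(j - 6)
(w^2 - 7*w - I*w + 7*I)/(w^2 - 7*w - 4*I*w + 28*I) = (w - I)/(w - 4*I)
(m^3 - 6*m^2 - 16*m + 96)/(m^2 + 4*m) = m - 10 + 24/m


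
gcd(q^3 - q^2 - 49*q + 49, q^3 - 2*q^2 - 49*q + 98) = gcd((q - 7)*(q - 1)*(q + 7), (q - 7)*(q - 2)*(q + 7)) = q^2 - 49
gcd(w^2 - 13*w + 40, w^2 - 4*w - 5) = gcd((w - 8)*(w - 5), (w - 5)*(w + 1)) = w - 5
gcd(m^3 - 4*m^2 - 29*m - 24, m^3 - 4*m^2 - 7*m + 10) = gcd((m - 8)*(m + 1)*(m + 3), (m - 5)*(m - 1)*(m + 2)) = 1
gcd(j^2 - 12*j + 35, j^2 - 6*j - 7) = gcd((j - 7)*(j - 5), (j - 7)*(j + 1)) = j - 7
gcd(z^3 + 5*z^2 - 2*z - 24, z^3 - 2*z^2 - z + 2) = z - 2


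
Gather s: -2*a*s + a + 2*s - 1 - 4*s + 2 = a + s*(-2*a - 2) + 1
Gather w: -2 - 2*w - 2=-2*w - 4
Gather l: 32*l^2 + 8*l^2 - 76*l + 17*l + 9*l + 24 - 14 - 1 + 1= 40*l^2 - 50*l + 10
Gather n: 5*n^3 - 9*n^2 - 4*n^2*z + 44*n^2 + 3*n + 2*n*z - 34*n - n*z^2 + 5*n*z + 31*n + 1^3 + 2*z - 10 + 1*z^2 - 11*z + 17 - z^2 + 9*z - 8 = 5*n^3 + n^2*(35 - 4*z) + n*(-z^2 + 7*z)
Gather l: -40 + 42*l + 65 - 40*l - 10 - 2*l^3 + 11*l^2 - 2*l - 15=-2*l^3 + 11*l^2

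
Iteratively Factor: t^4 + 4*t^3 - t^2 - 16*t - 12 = (t + 2)*(t^3 + 2*t^2 - 5*t - 6) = (t - 2)*(t + 2)*(t^2 + 4*t + 3) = (t - 2)*(t + 1)*(t + 2)*(t + 3)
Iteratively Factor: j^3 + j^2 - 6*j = (j)*(j^2 + j - 6) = j*(j + 3)*(j - 2)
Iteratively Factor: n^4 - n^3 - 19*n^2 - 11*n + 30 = (n + 2)*(n^3 - 3*n^2 - 13*n + 15) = (n + 2)*(n + 3)*(n^2 - 6*n + 5) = (n - 5)*(n + 2)*(n + 3)*(n - 1)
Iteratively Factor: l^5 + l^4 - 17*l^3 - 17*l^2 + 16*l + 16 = (l - 1)*(l^4 + 2*l^3 - 15*l^2 - 32*l - 16) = (l - 4)*(l - 1)*(l^3 + 6*l^2 + 9*l + 4) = (l - 4)*(l - 1)*(l + 1)*(l^2 + 5*l + 4) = (l - 4)*(l - 1)*(l + 1)*(l + 4)*(l + 1)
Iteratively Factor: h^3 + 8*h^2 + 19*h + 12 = (h + 1)*(h^2 + 7*h + 12) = (h + 1)*(h + 3)*(h + 4)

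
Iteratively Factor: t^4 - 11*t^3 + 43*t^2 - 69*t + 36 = (t - 3)*(t^3 - 8*t^2 + 19*t - 12) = (t - 4)*(t - 3)*(t^2 - 4*t + 3) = (t - 4)*(t - 3)^2*(t - 1)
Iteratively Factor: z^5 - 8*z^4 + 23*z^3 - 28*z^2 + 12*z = (z)*(z^4 - 8*z^3 + 23*z^2 - 28*z + 12) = z*(z - 1)*(z^3 - 7*z^2 + 16*z - 12) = z*(z - 3)*(z - 1)*(z^2 - 4*z + 4) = z*(z - 3)*(z - 2)*(z - 1)*(z - 2)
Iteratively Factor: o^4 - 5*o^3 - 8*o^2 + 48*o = (o + 3)*(o^3 - 8*o^2 + 16*o) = (o - 4)*(o + 3)*(o^2 - 4*o) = o*(o - 4)*(o + 3)*(o - 4)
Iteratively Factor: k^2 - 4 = (k + 2)*(k - 2)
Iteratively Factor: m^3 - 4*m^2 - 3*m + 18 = (m - 3)*(m^2 - m - 6) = (m - 3)^2*(m + 2)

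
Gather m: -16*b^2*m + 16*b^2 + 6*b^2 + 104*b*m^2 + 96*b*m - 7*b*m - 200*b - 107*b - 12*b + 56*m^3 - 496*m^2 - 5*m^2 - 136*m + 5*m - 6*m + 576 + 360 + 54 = 22*b^2 - 319*b + 56*m^3 + m^2*(104*b - 501) + m*(-16*b^2 + 89*b - 137) + 990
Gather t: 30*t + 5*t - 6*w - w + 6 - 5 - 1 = 35*t - 7*w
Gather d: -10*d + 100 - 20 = 80 - 10*d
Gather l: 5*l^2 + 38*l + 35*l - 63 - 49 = 5*l^2 + 73*l - 112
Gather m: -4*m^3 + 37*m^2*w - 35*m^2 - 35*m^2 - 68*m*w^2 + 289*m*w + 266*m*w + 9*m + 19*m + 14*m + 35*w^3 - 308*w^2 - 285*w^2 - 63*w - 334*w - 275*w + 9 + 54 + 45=-4*m^3 + m^2*(37*w - 70) + m*(-68*w^2 + 555*w + 42) + 35*w^3 - 593*w^2 - 672*w + 108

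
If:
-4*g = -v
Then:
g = v/4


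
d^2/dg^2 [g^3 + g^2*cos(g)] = -g^2*cos(g) - 4*g*sin(g) + 6*g + 2*cos(g)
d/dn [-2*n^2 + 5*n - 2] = 5 - 4*n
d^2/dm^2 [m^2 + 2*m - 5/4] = 2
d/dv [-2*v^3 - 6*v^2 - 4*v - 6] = -6*v^2 - 12*v - 4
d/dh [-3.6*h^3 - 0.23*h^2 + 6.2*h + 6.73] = -10.8*h^2 - 0.46*h + 6.2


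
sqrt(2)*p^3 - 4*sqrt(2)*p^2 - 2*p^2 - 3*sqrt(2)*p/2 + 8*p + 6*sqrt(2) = (p - 4)*(p - 3*sqrt(2)/2)*(sqrt(2)*p + 1)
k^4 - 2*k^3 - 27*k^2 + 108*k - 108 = (k - 3)^2*(k - 2)*(k + 6)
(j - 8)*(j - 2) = j^2 - 10*j + 16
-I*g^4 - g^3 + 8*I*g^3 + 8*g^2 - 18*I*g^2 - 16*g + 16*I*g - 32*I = (g - 4)^2*(g - 2*I)*(-I*g + 1)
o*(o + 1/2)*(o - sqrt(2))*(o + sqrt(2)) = o^4 + o^3/2 - 2*o^2 - o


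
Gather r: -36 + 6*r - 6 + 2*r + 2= 8*r - 40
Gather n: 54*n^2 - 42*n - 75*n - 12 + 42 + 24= 54*n^2 - 117*n + 54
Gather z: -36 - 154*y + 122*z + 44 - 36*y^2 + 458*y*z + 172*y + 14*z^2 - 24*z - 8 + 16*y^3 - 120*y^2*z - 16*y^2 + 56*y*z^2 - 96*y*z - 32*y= 16*y^3 - 52*y^2 - 14*y + z^2*(56*y + 14) + z*(-120*y^2 + 362*y + 98)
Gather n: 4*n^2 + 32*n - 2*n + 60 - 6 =4*n^2 + 30*n + 54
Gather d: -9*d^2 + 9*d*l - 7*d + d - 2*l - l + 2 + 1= -9*d^2 + d*(9*l - 6) - 3*l + 3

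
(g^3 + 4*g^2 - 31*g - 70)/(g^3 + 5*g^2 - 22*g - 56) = (g - 5)/(g - 4)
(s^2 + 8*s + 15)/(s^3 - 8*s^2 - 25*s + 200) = (s + 3)/(s^2 - 13*s + 40)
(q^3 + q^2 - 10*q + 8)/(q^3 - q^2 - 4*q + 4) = (q + 4)/(q + 2)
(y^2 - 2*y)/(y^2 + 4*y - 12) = y/(y + 6)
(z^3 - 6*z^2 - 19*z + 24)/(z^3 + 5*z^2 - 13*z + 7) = (z^2 - 5*z - 24)/(z^2 + 6*z - 7)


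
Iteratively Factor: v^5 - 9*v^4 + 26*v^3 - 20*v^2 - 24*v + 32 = (v - 2)*(v^4 - 7*v^3 + 12*v^2 + 4*v - 16) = (v - 4)*(v - 2)*(v^3 - 3*v^2 + 4) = (v - 4)*(v - 2)^2*(v^2 - v - 2) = (v - 4)*(v - 2)^2*(v + 1)*(v - 2)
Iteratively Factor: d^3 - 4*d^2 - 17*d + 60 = (d - 5)*(d^2 + d - 12) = (d - 5)*(d + 4)*(d - 3)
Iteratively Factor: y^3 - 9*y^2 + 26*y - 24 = (y - 2)*(y^2 - 7*y + 12) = (y - 3)*(y - 2)*(y - 4)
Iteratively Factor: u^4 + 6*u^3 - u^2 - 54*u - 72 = (u + 3)*(u^3 + 3*u^2 - 10*u - 24) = (u + 3)*(u + 4)*(u^2 - u - 6) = (u - 3)*(u + 3)*(u + 4)*(u + 2)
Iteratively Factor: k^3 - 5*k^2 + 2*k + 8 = (k + 1)*(k^2 - 6*k + 8) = (k - 4)*(k + 1)*(k - 2)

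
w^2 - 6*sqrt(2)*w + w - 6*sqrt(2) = (w + 1)*(w - 6*sqrt(2))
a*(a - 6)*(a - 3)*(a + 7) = a^4 - 2*a^3 - 45*a^2 + 126*a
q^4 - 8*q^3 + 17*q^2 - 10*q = q*(q - 5)*(q - 2)*(q - 1)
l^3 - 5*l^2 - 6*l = l*(l - 6)*(l + 1)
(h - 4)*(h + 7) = h^2 + 3*h - 28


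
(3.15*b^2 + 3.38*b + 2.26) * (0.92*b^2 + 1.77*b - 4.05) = 2.898*b^4 + 8.6851*b^3 - 4.6957*b^2 - 9.6888*b - 9.153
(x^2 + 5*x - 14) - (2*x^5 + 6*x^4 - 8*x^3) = -2*x^5 - 6*x^4 + 8*x^3 + x^2 + 5*x - 14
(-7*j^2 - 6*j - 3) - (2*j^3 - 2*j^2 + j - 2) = -2*j^3 - 5*j^2 - 7*j - 1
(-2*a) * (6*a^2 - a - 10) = -12*a^3 + 2*a^2 + 20*a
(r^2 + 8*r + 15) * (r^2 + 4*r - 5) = r^4 + 12*r^3 + 42*r^2 + 20*r - 75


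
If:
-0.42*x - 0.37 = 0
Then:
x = -0.88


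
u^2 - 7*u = u*(u - 7)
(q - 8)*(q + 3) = q^2 - 5*q - 24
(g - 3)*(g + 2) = g^2 - g - 6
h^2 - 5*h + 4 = (h - 4)*(h - 1)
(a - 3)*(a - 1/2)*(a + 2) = a^3 - 3*a^2/2 - 11*a/2 + 3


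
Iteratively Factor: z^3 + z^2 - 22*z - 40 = (z - 5)*(z^2 + 6*z + 8) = (z - 5)*(z + 2)*(z + 4)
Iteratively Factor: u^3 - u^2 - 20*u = (u)*(u^2 - u - 20) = u*(u - 5)*(u + 4)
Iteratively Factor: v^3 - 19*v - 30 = (v + 3)*(v^2 - 3*v - 10) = (v - 5)*(v + 3)*(v + 2)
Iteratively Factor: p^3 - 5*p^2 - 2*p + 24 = (p - 4)*(p^2 - p - 6) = (p - 4)*(p + 2)*(p - 3)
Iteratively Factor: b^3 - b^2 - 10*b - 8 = (b - 4)*(b^2 + 3*b + 2) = (b - 4)*(b + 1)*(b + 2)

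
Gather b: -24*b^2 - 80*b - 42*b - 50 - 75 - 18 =-24*b^2 - 122*b - 143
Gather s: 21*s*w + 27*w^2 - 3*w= 21*s*w + 27*w^2 - 3*w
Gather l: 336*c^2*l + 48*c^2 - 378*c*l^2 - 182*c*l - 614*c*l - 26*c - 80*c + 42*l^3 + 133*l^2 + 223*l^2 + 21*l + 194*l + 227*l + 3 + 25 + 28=48*c^2 - 106*c + 42*l^3 + l^2*(356 - 378*c) + l*(336*c^2 - 796*c + 442) + 56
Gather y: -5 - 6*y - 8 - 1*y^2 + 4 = -y^2 - 6*y - 9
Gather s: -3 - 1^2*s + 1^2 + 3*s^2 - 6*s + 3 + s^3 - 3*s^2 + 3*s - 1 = s^3 - 4*s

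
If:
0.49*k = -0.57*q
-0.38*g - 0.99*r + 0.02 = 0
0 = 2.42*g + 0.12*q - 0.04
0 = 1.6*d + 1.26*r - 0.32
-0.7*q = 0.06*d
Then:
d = 0.19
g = 0.02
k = 0.02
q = -0.02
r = 0.01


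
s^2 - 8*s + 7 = (s - 7)*(s - 1)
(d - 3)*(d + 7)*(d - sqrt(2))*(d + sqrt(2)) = d^4 + 4*d^3 - 23*d^2 - 8*d + 42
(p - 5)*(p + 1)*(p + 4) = p^3 - 21*p - 20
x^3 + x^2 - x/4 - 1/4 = (x - 1/2)*(x + 1/2)*(x + 1)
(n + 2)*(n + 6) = n^2 + 8*n + 12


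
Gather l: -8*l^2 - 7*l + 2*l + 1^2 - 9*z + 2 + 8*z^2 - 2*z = -8*l^2 - 5*l + 8*z^2 - 11*z + 3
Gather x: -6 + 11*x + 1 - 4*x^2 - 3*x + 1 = -4*x^2 + 8*x - 4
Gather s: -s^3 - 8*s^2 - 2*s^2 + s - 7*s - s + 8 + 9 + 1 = -s^3 - 10*s^2 - 7*s + 18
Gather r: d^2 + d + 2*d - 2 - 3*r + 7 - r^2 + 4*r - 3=d^2 + 3*d - r^2 + r + 2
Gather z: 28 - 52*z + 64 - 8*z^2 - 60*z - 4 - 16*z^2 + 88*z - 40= -24*z^2 - 24*z + 48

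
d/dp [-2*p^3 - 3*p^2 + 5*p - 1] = -6*p^2 - 6*p + 5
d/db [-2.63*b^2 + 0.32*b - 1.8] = 0.32 - 5.26*b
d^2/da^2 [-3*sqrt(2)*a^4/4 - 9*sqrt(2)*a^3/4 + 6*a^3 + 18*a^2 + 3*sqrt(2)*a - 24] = -9*sqrt(2)*a^2 - 27*sqrt(2)*a/2 + 36*a + 36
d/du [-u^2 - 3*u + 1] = -2*u - 3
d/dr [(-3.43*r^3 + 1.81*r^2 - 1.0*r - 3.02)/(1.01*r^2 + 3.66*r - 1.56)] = (-3.4643*r^4 - 25.1076*r^3 + 23.687*r^2 + 0.453199999999999*r + 12.6132)/(1.0201*r^4 + 7.3932*r^3 + 10.2444*r^2 - 11.4192*r + 2.4336)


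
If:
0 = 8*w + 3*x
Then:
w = -3*x/8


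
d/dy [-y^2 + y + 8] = 1 - 2*y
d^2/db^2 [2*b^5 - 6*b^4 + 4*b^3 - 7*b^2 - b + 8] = 40*b^3 - 72*b^2 + 24*b - 14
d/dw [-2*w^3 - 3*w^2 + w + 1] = -6*w^2 - 6*w + 1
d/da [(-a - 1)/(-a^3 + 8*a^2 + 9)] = (a^3 - 8*a^2 - a*(a + 1)*(3*a - 16) - 9)/(-a^3 + 8*a^2 + 9)^2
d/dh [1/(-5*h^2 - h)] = (10*h + 1)/(h^2*(5*h + 1)^2)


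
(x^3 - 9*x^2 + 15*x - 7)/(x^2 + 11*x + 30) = (x^3 - 9*x^2 + 15*x - 7)/(x^2 + 11*x + 30)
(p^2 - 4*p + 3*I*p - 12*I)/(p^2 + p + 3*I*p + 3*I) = (p - 4)/(p + 1)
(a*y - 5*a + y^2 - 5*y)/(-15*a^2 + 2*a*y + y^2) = (a*y - 5*a + y^2 - 5*y)/(-15*a^2 + 2*a*y + y^2)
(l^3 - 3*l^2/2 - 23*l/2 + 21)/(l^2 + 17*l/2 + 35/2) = (l^2 - 5*l + 6)/(l + 5)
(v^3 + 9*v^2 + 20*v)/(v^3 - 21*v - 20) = v*(v + 5)/(v^2 - 4*v - 5)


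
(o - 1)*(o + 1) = o^2 - 1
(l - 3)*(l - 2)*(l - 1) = l^3 - 6*l^2 + 11*l - 6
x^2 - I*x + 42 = (x - 7*I)*(x + 6*I)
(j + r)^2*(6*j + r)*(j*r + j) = 6*j^4*r + 6*j^4 + 13*j^3*r^2 + 13*j^3*r + 8*j^2*r^3 + 8*j^2*r^2 + j*r^4 + j*r^3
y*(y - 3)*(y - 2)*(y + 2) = y^4 - 3*y^3 - 4*y^2 + 12*y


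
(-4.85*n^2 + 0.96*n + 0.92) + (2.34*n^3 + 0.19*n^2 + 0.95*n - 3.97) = 2.34*n^3 - 4.66*n^2 + 1.91*n - 3.05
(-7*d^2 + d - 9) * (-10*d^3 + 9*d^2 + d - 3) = 70*d^5 - 73*d^4 + 92*d^3 - 59*d^2 - 12*d + 27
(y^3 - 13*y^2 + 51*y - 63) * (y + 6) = y^4 - 7*y^3 - 27*y^2 + 243*y - 378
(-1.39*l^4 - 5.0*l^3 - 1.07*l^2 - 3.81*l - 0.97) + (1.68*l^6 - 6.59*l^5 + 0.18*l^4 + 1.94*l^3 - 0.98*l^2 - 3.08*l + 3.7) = 1.68*l^6 - 6.59*l^5 - 1.21*l^4 - 3.06*l^3 - 2.05*l^2 - 6.89*l + 2.73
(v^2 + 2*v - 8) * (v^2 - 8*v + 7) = v^4 - 6*v^3 - 17*v^2 + 78*v - 56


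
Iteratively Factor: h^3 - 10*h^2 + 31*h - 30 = (h - 2)*(h^2 - 8*h + 15) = (h - 5)*(h - 2)*(h - 3)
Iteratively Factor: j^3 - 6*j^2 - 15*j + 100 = (j + 4)*(j^2 - 10*j + 25) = (j - 5)*(j + 4)*(j - 5)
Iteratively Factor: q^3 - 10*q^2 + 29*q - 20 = (q - 5)*(q^2 - 5*q + 4) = (q - 5)*(q - 4)*(q - 1)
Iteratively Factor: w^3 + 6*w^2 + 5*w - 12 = (w + 4)*(w^2 + 2*w - 3) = (w + 3)*(w + 4)*(w - 1)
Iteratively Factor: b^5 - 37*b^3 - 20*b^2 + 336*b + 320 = (b - 5)*(b^4 + 5*b^3 - 12*b^2 - 80*b - 64) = (b - 5)*(b + 4)*(b^3 + b^2 - 16*b - 16) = (b - 5)*(b + 1)*(b + 4)*(b^2 - 16) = (b - 5)*(b + 1)*(b + 4)^2*(b - 4)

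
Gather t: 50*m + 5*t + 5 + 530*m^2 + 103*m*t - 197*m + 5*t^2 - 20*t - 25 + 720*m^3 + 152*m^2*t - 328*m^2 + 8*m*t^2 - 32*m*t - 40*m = 720*m^3 + 202*m^2 - 187*m + t^2*(8*m + 5) + t*(152*m^2 + 71*m - 15) - 20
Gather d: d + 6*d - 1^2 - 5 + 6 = 7*d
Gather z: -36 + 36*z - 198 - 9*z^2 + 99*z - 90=-9*z^2 + 135*z - 324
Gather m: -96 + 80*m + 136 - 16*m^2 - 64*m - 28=-16*m^2 + 16*m + 12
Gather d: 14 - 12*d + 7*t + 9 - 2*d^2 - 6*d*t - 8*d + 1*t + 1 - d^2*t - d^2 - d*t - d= d^2*(-t - 3) + d*(-7*t - 21) + 8*t + 24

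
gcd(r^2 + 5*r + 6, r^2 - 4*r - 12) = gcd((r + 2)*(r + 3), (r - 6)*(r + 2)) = r + 2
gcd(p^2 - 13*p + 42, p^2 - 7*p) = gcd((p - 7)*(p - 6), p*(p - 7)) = p - 7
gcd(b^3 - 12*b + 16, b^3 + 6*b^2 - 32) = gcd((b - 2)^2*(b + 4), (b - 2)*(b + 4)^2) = b^2 + 2*b - 8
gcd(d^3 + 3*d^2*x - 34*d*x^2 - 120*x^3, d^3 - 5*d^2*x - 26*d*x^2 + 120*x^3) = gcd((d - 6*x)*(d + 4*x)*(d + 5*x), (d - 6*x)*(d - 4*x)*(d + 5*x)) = -d^2 + d*x + 30*x^2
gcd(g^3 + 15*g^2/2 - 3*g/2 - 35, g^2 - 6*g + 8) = g - 2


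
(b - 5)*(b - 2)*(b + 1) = b^3 - 6*b^2 + 3*b + 10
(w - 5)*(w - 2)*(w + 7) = w^3 - 39*w + 70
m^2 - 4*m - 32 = (m - 8)*(m + 4)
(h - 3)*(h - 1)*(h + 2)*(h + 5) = h^4 + 3*h^3 - 15*h^2 - 19*h + 30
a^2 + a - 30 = (a - 5)*(a + 6)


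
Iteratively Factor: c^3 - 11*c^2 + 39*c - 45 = (c - 3)*(c^2 - 8*c + 15) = (c - 5)*(c - 3)*(c - 3)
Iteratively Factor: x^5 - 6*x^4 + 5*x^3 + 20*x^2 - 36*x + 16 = (x - 1)*(x^4 - 5*x^3 + 20*x - 16) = (x - 2)*(x - 1)*(x^3 - 3*x^2 - 6*x + 8) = (x - 4)*(x - 2)*(x - 1)*(x^2 + x - 2) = (x - 4)*(x - 2)*(x - 1)*(x + 2)*(x - 1)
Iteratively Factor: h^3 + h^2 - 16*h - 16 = (h + 1)*(h^2 - 16) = (h - 4)*(h + 1)*(h + 4)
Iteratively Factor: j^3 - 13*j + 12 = (j - 3)*(j^2 + 3*j - 4) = (j - 3)*(j + 4)*(j - 1)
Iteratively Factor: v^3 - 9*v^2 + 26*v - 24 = (v - 3)*(v^2 - 6*v + 8) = (v - 3)*(v - 2)*(v - 4)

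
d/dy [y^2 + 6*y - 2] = 2*y + 6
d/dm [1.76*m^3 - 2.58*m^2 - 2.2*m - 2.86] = 5.28*m^2 - 5.16*m - 2.2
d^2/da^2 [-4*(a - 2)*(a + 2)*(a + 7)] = -24*a - 56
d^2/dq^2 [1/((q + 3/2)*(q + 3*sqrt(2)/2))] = 32*((2*q + 3)^2 + (2*q + 3)*(2*q + 3*sqrt(2)) + (2*q + 3*sqrt(2))^2)/((2*q + 3)^3*(2*q + 3*sqrt(2))^3)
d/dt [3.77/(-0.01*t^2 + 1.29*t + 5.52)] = (0.0754*t - 4.8633)/(-0.01*t^2 + 1.29*t + 5.52)^2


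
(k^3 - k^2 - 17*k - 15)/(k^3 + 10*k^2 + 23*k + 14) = (k^2 - 2*k - 15)/(k^2 + 9*k + 14)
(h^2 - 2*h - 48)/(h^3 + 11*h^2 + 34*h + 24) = (h - 8)/(h^2 + 5*h + 4)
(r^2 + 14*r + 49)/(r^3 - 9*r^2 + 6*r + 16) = (r^2 + 14*r + 49)/(r^3 - 9*r^2 + 6*r + 16)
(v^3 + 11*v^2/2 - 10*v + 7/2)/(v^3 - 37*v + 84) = (2*v^2 - 3*v + 1)/(2*(v^2 - 7*v + 12))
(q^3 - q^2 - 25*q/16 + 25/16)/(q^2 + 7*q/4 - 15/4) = (4*q^2 + q - 5)/(4*(q + 3))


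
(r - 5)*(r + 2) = r^2 - 3*r - 10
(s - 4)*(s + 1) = s^2 - 3*s - 4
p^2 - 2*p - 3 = (p - 3)*(p + 1)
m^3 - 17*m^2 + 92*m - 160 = (m - 8)*(m - 5)*(m - 4)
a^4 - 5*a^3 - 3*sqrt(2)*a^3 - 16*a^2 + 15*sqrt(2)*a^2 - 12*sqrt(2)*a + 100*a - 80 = (a - 4)*(a - 1)*(a - 5*sqrt(2))*(a + 2*sqrt(2))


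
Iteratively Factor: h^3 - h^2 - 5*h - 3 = (h + 1)*(h^2 - 2*h - 3) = (h - 3)*(h + 1)*(h + 1)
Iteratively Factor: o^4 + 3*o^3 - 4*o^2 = (o)*(o^3 + 3*o^2 - 4*o) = o^2*(o^2 + 3*o - 4) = o^2*(o + 4)*(o - 1)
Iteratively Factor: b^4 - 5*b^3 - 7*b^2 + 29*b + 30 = (b + 1)*(b^3 - 6*b^2 - b + 30) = (b - 5)*(b + 1)*(b^2 - b - 6) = (b - 5)*(b - 3)*(b + 1)*(b + 2)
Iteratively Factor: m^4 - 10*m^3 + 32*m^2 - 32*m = (m - 4)*(m^3 - 6*m^2 + 8*m) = (m - 4)*(m - 2)*(m^2 - 4*m) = m*(m - 4)*(m - 2)*(m - 4)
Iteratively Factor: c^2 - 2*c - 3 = (c - 3)*(c + 1)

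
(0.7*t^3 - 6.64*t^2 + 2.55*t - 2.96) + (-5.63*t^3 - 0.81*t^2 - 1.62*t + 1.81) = -4.93*t^3 - 7.45*t^2 + 0.93*t - 1.15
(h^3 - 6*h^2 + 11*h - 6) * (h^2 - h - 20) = h^5 - 7*h^4 - 3*h^3 + 103*h^2 - 214*h + 120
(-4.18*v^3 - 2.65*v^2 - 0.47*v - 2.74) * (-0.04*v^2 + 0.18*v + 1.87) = 0.1672*v^5 - 0.6464*v^4 - 8.2748*v^3 - 4.9305*v^2 - 1.3721*v - 5.1238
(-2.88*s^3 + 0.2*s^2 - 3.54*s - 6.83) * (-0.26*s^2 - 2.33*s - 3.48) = 0.7488*s^5 + 6.6584*s^4 + 10.4768*s^3 + 9.328*s^2 + 28.2331*s + 23.7684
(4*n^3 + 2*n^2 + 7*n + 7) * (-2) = -8*n^3 - 4*n^2 - 14*n - 14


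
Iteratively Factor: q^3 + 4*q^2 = (q + 4)*(q^2) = q*(q + 4)*(q)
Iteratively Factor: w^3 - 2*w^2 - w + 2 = (w - 2)*(w^2 - 1) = (w - 2)*(w - 1)*(w + 1)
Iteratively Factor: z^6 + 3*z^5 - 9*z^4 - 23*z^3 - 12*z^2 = (z)*(z^5 + 3*z^4 - 9*z^3 - 23*z^2 - 12*z) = z*(z + 1)*(z^4 + 2*z^3 - 11*z^2 - 12*z) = z*(z + 1)^2*(z^3 + z^2 - 12*z) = z^2*(z + 1)^2*(z^2 + z - 12) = z^2*(z + 1)^2*(z + 4)*(z - 3)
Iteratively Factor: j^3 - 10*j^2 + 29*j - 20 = (j - 1)*(j^2 - 9*j + 20) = (j - 4)*(j - 1)*(j - 5)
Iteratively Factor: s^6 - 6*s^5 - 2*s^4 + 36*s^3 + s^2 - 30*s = (s - 1)*(s^5 - 5*s^4 - 7*s^3 + 29*s^2 + 30*s) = (s - 5)*(s - 1)*(s^4 - 7*s^2 - 6*s) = s*(s - 5)*(s - 1)*(s^3 - 7*s - 6) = s*(s - 5)*(s - 1)*(s + 2)*(s^2 - 2*s - 3) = s*(s - 5)*(s - 3)*(s - 1)*(s + 2)*(s + 1)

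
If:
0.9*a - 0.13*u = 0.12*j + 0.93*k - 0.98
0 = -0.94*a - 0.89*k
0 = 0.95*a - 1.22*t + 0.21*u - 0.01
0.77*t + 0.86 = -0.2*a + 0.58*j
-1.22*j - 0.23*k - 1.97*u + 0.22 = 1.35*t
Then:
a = -0.48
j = 0.77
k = 0.51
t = -0.41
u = -0.15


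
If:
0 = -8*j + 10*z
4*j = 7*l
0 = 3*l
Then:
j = 0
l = 0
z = 0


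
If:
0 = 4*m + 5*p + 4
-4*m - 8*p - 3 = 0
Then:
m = -17/12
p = 1/3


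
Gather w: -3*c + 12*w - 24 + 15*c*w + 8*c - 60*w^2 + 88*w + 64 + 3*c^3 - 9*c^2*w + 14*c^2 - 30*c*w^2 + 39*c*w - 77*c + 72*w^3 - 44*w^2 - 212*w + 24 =3*c^3 + 14*c^2 - 72*c + 72*w^3 + w^2*(-30*c - 104) + w*(-9*c^2 + 54*c - 112) + 64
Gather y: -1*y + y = 0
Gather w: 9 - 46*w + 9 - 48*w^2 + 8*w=-48*w^2 - 38*w + 18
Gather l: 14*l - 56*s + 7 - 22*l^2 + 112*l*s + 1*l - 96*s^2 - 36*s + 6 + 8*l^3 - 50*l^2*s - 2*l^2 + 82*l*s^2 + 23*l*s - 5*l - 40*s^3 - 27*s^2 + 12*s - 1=8*l^3 + l^2*(-50*s - 24) + l*(82*s^2 + 135*s + 10) - 40*s^3 - 123*s^2 - 80*s + 12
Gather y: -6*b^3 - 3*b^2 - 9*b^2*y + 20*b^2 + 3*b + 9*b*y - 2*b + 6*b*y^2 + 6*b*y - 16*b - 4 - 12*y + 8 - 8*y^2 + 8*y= -6*b^3 + 17*b^2 - 15*b + y^2*(6*b - 8) + y*(-9*b^2 + 15*b - 4) + 4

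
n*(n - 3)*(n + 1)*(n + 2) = n^4 - 7*n^2 - 6*n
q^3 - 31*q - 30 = (q - 6)*(q + 1)*(q + 5)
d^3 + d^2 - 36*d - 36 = (d - 6)*(d + 1)*(d + 6)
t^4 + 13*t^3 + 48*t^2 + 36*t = t*(t + 1)*(t + 6)^2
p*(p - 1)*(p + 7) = p^3 + 6*p^2 - 7*p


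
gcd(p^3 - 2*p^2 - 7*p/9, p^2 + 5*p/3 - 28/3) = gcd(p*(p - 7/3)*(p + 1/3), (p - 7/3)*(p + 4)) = p - 7/3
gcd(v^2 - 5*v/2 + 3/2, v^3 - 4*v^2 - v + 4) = v - 1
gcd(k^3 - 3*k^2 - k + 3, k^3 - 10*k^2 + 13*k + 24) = k^2 - 2*k - 3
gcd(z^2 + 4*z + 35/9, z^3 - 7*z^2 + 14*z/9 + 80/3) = z + 5/3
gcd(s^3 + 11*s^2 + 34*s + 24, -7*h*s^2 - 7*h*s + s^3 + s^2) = s + 1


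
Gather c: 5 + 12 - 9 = 8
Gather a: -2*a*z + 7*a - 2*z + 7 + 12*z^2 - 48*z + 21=a*(7 - 2*z) + 12*z^2 - 50*z + 28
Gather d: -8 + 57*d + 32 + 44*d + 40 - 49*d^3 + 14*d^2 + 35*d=-49*d^3 + 14*d^2 + 136*d + 64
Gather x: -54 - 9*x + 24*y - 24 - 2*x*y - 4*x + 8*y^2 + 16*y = x*(-2*y - 13) + 8*y^2 + 40*y - 78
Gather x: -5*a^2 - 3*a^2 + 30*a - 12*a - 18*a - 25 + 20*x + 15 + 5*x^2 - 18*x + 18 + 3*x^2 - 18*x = -8*a^2 + 8*x^2 - 16*x + 8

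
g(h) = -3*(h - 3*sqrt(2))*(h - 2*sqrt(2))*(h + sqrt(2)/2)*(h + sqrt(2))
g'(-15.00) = 50288.08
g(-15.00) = -199849.88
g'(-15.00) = 50288.08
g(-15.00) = -199849.88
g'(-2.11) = 230.58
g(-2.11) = -91.87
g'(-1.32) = 34.23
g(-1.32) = 4.00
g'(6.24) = -1161.34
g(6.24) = -1087.02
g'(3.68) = -5.74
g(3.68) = 32.12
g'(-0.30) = -54.42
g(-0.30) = -19.34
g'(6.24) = -1161.34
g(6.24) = -1087.02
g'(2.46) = 65.31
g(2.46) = -24.18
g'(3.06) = 54.86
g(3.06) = 13.85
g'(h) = -3*(h - 3*sqrt(2))*(h - 2*sqrt(2))*(h + sqrt(2)/2) - 3*(h - 3*sqrt(2))*(h - 2*sqrt(2))*(h + sqrt(2)) - 3*(h - 3*sqrt(2))*(h + sqrt(2)/2)*(h + sqrt(2)) - 3*(h - 2*sqrt(2))*(h + sqrt(2)/2)*(h + sqrt(2))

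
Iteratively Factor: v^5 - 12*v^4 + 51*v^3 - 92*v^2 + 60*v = (v - 5)*(v^4 - 7*v^3 + 16*v^2 - 12*v) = (v - 5)*(v - 3)*(v^3 - 4*v^2 + 4*v) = v*(v - 5)*(v - 3)*(v^2 - 4*v + 4) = v*(v - 5)*(v - 3)*(v - 2)*(v - 2)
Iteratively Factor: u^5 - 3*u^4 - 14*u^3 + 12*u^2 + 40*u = (u - 2)*(u^4 - u^3 - 16*u^2 - 20*u) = (u - 5)*(u - 2)*(u^3 + 4*u^2 + 4*u) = u*(u - 5)*(u - 2)*(u^2 + 4*u + 4) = u*(u - 5)*(u - 2)*(u + 2)*(u + 2)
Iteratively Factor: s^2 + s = (s)*(s + 1)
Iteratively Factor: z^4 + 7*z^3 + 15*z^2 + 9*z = (z)*(z^3 + 7*z^2 + 15*z + 9) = z*(z + 3)*(z^2 + 4*z + 3) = z*(z + 1)*(z + 3)*(z + 3)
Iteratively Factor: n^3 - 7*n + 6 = (n - 1)*(n^2 + n - 6) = (n - 2)*(n - 1)*(n + 3)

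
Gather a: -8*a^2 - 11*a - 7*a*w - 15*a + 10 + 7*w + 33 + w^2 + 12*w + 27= -8*a^2 + a*(-7*w - 26) + w^2 + 19*w + 70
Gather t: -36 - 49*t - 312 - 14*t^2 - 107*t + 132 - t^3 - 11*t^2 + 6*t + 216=-t^3 - 25*t^2 - 150*t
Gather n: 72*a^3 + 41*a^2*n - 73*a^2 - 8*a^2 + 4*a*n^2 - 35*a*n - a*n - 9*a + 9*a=72*a^3 - 81*a^2 + 4*a*n^2 + n*(41*a^2 - 36*a)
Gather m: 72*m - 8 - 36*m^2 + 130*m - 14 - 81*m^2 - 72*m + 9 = -117*m^2 + 130*m - 13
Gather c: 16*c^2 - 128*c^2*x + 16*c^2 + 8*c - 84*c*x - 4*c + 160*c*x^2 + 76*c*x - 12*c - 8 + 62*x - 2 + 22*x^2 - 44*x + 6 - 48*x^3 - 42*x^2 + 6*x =c^2*(32 - 128*x) + c*(160*x^2 - 8*x - 8) - 48*x^3 - 20*x^2 + 24*x - 4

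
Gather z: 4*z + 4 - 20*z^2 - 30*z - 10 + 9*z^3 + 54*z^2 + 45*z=9*z^3 + 34*z^2 + 19*z - 6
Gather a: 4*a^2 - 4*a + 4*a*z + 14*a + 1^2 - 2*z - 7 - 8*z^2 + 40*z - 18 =4*a^2 + a*(4*z + 10) - 8*z^2 + 38*z - 24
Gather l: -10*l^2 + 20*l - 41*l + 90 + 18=-10*l^2 - 21*l + 108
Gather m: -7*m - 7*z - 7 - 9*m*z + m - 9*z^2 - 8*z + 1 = m*(-9*z - 6) - 9*z^2 - 15*z - 6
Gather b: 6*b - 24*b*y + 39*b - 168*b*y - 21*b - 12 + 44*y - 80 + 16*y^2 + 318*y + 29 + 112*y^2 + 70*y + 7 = b*(24 - 192*y) + 128*y^2 + 432*y - 56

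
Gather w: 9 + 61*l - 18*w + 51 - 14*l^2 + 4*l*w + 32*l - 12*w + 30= -14*l^2 + 93*l + w*(4*l - 30) + 90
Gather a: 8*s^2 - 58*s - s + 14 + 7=8*s^2 - 59*s + 21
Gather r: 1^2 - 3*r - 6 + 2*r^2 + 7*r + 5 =2*r^2 + 4*r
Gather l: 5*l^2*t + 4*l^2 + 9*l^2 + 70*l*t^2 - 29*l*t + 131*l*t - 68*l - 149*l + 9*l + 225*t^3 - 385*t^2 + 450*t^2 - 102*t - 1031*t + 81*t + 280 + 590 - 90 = l^2*(5*t + 13) + l*(70*t^2 + 102*t - 208) + 225*t^3 + 65*t^2 - 1052*t + 780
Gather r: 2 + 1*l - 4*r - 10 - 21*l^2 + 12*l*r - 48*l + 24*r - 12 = -21*l^2 - 47*l + r*(12*l + 20) - 20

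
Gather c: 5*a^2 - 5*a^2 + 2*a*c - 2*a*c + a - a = 0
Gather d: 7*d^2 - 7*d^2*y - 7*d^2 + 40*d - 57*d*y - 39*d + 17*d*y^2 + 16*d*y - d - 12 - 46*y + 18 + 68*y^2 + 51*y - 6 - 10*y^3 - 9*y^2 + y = -7*d^2*y + d*(17*y^2 - 41*y) - 10*y^3 + 59*y^2 + 6*y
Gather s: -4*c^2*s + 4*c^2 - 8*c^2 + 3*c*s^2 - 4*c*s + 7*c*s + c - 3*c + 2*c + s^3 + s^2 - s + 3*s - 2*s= -4*c^2 + s^3 + s^2*(3*c + 1) + s*(-4*c^2 + 3*c)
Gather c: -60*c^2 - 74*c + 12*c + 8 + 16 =-60*c^2 - 62*c + 24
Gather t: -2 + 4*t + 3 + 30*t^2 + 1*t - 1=30*t^2 + 5*t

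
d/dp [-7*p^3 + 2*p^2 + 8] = p*(4 - 21*p)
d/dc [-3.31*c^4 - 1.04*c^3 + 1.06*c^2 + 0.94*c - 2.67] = -13.24*c^3 - 3.12*c^2 + 2.12*c + 0.94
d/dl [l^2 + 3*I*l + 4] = 2*l + 3*I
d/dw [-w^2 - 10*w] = -2*w - 10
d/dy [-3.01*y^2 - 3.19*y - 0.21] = -6.02*y - 3.19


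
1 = 1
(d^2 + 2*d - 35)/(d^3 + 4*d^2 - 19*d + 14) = (d - 5)/(d^2 - 3*d + 2)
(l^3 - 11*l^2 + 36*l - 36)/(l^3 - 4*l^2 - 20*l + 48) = (l - 3)/(l + 4)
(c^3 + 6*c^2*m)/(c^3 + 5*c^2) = (c + 6*m)/(c + 5)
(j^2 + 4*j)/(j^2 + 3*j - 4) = j/(j - 1)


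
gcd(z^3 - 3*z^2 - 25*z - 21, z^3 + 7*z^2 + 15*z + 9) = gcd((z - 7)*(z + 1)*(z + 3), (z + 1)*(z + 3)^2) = z^2 + 4*z + 3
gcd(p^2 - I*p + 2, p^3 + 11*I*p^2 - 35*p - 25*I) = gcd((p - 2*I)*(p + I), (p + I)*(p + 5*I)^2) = p + I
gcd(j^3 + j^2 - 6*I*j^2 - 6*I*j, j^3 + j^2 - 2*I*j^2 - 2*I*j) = j^2 + j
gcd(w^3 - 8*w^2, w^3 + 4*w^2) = w^2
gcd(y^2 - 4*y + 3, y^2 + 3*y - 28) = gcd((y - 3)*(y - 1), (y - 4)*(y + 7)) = 1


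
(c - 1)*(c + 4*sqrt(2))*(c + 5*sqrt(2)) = c^3 - c^2 + 9*sqrt(2)*c^2 - 9*sqrt(2)*c + 40*c - 40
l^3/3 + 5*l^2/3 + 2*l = l*(l/3 + 1)*(l + 2)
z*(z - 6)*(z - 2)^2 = z^4 - 10*z^3 + 28*z^2 - 24*z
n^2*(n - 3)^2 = n^4 - 6*n^3 + 9*n^2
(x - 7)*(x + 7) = x^2 - 49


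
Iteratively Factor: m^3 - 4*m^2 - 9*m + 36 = (m + 3)*(m^2 - 7*m + 12) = (m - 4)*(m + 3)*(m - 3)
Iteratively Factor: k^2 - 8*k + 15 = (k - 3)*(k - 5)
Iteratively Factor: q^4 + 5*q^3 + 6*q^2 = (q)*(q^3 + 5*q^2 + 6*q) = q*(q + 2)*(q^2 + 3*q) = q^2*(q + 2)*(q + 3)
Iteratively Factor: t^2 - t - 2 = (t + 1)*(t - 2)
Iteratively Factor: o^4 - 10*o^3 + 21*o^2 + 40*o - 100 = (o - 5)*(o^3 - 5*o^2 - 4*o + 20) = (o - 5)^2*(o^2 - 4) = (o - 5)^2*(o - 2)*(o + 2)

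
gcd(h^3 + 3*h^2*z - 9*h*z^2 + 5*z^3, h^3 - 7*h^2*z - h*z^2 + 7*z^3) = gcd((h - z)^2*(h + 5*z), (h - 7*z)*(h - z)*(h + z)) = -h + z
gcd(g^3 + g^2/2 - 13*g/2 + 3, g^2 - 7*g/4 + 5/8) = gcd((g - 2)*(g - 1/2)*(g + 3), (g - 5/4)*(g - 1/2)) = g - 1/2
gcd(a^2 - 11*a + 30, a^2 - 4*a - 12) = a - 6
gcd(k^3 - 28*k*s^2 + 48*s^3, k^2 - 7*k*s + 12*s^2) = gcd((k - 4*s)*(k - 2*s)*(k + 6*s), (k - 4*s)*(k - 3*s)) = -k + 4*s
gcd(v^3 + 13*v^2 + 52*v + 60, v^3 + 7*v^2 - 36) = v + 6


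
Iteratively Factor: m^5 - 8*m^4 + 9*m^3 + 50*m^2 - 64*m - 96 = (m - 3)*(m^4 - 5*m^3 - 6*m^2 + 32*m + 32) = (m - 3)*(m + 2)*(m^3 - 7*m^2 + 8*m + 16) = (m - 4)*(m - 3)*(m + 2)*(m^2 - 3*m - 4) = (m - 4)^2*(m - 3)*(m + 2)*(m + 1)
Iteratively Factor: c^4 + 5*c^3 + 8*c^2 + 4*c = (c + 1)*(c^3 + 4*c^2 + 4*c) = (c + 1)*(c + 2)*(c^2 + 2*c) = (c + 1)*(c + 2)^2*(c)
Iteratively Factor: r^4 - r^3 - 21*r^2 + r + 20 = (r + 4)*(r^3 - 5*r^2 - r + 5) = (r - 1)*(r + 4)*(r^2 - 4*r - 5) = (r - 1)*(r + 1)*(r + 4)*(r - 5)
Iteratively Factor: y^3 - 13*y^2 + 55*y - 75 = (y - 5)*(y^2 - 8*y + 15) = (y - 5)*(y - 3)*(y - 5)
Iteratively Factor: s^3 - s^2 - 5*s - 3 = (s + 1)*(s^2 - 2*s - 3) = (s + 1)^2*(s - 3)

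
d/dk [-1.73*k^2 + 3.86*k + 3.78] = 3.86 - 3.46*k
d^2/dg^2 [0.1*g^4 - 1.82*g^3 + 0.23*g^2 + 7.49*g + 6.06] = 1.2*g^2 - 10.92*g + 0.46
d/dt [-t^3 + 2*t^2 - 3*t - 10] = -3*t^2 + 4*t - 3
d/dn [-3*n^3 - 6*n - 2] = -9*n^2 - 6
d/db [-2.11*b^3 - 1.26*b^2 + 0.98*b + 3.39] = -6.33*b^2 - 2.52*b + 0.98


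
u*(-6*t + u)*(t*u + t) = -6*t^2*u^2 - 6*t^2*u + t*u^3 + t*u^2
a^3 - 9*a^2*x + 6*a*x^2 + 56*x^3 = (a - 7*x)*(a - 4*x)*(a + 2*x)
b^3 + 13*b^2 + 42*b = b*(b + 6)*(b + 7)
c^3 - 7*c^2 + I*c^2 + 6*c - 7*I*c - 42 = (c - 7)*(c - 2*I)*(c + 3*I)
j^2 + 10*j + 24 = (j + 4)*(j + 6)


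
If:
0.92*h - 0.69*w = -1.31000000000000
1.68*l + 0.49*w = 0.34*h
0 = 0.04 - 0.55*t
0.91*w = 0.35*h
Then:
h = -2.00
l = -0.18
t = 0.07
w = -0.77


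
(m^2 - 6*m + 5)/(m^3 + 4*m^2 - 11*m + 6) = (m - 5)/(m^2 + 5*m - 6)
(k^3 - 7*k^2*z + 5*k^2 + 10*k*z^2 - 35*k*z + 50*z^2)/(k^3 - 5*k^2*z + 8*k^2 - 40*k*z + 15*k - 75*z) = (k - 2*z)/(k + 3)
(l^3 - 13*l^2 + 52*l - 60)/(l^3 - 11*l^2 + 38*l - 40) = (l - 6)/(l - 4)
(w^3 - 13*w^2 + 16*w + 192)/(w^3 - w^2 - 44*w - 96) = (w - 8)/(w + 4)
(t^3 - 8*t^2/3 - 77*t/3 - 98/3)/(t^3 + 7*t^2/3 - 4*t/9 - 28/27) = 9*(t^2 - 5*t - 14)/(9*t^2 - 4)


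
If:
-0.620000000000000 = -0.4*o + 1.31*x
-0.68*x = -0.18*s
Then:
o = 3.275*x + 1.55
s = 3.77777777777778*x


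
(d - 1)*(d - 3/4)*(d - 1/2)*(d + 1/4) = d^4 - 2*d^3 + 17*d^2/16 + d/32 - 3/32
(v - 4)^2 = v^2 - 8*v + 16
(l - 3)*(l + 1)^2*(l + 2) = l^4 + l^3 - 7*l^2 - 13*l - 6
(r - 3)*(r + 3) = r^2 - 9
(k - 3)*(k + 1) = k^2 - 2*k - 3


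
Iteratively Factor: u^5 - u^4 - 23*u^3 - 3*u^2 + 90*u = (u - 2)*(u^4 + u^3 - 21*u^2 - 45*u) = u*(u - 2)*(u^3 + u^2 - 21*u - 45) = u*(u - 2)*(u + 3)*(u^2 - 2*u - 15) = u*(u - 2)*(u + 3)^2*(u - 5)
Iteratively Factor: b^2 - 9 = (b - 3)*(b + 3)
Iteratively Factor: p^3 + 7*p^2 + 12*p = (p + 4)*(p^2 + 3*p) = (p + 3)*(p + 4)*(p)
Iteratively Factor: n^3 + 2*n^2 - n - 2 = (n + 1)*(n^2 + n - 2) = (n - 1)*(n + 1)*(n + 2)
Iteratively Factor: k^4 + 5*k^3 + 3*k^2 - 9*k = (k - 1)*(k^3 + 6*k^2 + 9*k) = k*(k - 1)*(k^2 + 6*k + 9) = k*(k - 1)*(k + 3)*(k + 3)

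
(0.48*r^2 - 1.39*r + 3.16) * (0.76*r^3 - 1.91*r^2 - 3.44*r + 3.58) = 0.3648*r^5 - 1.9732*r^4 + 3.4053*r^3 + 0.464399999999999*r^2 - 15.8466*r + 11.3128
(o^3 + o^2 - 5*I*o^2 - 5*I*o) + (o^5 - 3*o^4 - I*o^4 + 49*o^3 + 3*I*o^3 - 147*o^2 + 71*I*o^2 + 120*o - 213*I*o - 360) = o^5 - 3*o^4 - I*o^4 + 50*o^3 + 3*I*o^3 - 146*o^2 + 66*I*o^2 + 120*o - 218*I*o - 360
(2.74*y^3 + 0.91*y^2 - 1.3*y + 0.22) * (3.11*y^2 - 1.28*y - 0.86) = 8.5214*y^5 - 0.677100000000001*y^4 - 7.5642*y^3 + 1.5656*y^2 + 0.8364*y - 0.1892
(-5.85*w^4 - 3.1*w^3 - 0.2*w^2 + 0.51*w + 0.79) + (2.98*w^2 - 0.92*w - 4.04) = -5.85*w^4 - 3.1*w^3 + 2.78*w^2 - 0.41*w - 3.25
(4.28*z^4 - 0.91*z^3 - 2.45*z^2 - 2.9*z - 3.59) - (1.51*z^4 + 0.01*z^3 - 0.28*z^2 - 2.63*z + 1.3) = 2.77*z^4 - 0.92*z^3 - 2.17*z^2 - 0.27*z - 4.89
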